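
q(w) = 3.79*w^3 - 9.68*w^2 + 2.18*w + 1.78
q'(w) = 11.37*w^2 - 19.36*w + 2.18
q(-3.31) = -248.93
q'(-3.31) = 190.83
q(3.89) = 86.88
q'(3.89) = 98.92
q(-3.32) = -250.85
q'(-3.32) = 191.78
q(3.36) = 43.59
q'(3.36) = 65.49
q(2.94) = 20.83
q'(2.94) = 43.54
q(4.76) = 201.58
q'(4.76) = 167.64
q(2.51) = 6.20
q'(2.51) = 25.22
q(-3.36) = -258.59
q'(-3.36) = 195.59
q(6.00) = 485.02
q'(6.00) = 295.34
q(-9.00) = -3564.83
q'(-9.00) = 1097.39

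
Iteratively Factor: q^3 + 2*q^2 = (q)*(q^2 + 2*q) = q*(q + 2)*(q)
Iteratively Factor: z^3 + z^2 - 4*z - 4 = (z + 1)*(z^2 - 4) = (z + 1)*(z + 2)*(z - 2)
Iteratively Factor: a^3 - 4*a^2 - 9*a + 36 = (a - 4)*(a^2 - 9) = (a - 4)*(a - 3)*(a + 3)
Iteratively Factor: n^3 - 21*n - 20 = (n + 4)*(n^2 - 4*n - 5) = (n - 5)*(n + 4)*(n + 1)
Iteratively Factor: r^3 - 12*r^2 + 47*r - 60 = (r - 3)*(r^2 - 9*r + 20) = (r - 5)*(r - 3)*(r - 4)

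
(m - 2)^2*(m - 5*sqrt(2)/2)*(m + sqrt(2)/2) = m^4 - 4*m^3 - 2*sqrt(2)*m^3 + 3*m^2/2 + 8*sqrt(2)*m^2 - 8*sqrt(2)*m + 10*m - 10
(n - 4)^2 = n^2 - 8*n + 16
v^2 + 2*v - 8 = (v - 2)*(v + 4)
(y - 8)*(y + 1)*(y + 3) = y^3 - 4*y^2 - 29*y - 24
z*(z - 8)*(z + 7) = z^3 - z^2 - 56*z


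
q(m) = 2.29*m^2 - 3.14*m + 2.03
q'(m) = 4.58*m - 3.14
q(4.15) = 28.44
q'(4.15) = 15.87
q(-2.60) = 25.67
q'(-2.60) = -15.05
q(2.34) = 7.22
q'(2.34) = 7.58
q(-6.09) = 106.08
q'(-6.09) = -31.03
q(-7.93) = 170.94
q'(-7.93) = -39.46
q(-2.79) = 28.62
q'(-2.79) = -15.92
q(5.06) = 44.77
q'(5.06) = 20.03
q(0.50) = 1.03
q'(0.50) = -0.85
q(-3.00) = 32.06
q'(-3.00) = -16.88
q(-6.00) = 103.31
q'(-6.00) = -30.62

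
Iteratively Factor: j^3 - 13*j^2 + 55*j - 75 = (j - 5)*(j^2 - 8*j + 15) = (j - 5)^2*(j - 3)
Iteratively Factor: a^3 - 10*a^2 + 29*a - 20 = (a - 4)*(a^2 - 6*a + 5) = (a - 5)*(a - 4)*(a - 1)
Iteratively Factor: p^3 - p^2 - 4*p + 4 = (p + 2)*(p^2 - 3*p + 2) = (p - 1)*(p + 2)*(p - 2)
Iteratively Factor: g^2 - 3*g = (g)*(g - 3)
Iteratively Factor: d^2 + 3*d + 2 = (d + 1)*(d + 2)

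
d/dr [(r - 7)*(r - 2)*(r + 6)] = 3*r^2 - 6*r - 40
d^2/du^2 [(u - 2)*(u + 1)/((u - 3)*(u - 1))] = 2*(3*u^3 - 15*u^2 + 33*u - 29)/(u^6 - 12*u^5 + 57*u^4 - 136*u^3 + 171*u^2 - 108*u + 27)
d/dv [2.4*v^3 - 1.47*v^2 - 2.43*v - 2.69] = 7.2*v^2 - 2.94*v - 2.43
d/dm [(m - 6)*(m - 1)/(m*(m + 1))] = 2*(4*m^2 - 6*m - 3)/(m^2*(m^2 + 2*m + 1))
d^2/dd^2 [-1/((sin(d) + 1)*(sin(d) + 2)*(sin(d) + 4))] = (9*sin(d)^5 + 68*sin(d)^4 + 144*sin(d)^3 - 34*sin(d)^2 - 372*sin(d) - 280)/((sin(d) + 1)^2*(sin(d) + 2)^3*(sin(d) + 4)^3)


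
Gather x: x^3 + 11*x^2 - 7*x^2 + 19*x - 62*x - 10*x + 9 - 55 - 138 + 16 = x^3 + 4*x^2 - 53*x - 168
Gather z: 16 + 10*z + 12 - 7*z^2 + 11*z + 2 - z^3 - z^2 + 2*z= -z^3 - 8*z^2 + 23*z + 30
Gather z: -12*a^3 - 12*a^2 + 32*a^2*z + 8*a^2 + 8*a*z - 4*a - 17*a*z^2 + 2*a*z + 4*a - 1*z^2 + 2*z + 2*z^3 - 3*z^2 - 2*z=-12*a^3 - 4*a^2 + 2*z^3 + z^2*(-17*a - 4) + z*(32*a^2 + 10*a)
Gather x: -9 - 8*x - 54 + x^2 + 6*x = x^2 - 2*x - 63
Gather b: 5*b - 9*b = -4*b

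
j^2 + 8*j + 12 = (j + 2)*(j + 6)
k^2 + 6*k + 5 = (k + 1)*(k + 5)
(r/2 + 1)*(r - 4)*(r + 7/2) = r^3/2 + 3*r^2/4 - 15*r/2 - 14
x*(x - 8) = x^2 - 8*x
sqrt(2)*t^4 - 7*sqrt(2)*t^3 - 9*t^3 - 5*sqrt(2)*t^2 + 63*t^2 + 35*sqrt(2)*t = t*(t - 7)*(t - 5*sqrt(2))*(sqrt(2)*t + 1)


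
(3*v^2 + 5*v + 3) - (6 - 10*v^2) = 13*v^2 + 5*v - 3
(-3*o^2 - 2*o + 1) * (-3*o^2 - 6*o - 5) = 9*o^4 + 24*o^3 + 24*o^2 + 4*o - 5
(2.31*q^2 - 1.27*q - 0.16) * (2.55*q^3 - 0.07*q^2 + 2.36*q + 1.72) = 5.8905*q^5 - 3.4002*q^4 + 5.1325*q^3 + 0.9872*q^2 - 2.562*q - 0.2752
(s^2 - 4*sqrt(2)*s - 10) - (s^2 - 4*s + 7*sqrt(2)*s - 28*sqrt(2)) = -11*sqrt(2)*s + 4*s - 10 + 28*sqrt(2)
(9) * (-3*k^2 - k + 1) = -27*k^2 - 9*k + 9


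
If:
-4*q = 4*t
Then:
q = -t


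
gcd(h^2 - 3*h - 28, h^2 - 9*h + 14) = h - 7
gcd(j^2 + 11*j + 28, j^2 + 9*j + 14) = j + 7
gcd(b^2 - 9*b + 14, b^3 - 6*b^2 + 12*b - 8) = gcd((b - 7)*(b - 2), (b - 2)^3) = b - 2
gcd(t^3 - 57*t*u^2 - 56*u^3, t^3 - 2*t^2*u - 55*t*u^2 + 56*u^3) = t^2 - t*u - 56*u^2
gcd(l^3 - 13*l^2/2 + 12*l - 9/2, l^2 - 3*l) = l - 3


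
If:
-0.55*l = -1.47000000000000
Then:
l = 2.67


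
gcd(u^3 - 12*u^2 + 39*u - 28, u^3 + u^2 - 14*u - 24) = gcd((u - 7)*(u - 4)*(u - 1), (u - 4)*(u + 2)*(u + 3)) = u - 4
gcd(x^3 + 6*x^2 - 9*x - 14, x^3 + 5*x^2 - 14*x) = x^2 + 5*x - 14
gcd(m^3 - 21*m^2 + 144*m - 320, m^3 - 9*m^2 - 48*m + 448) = m^2 - 16*m + 64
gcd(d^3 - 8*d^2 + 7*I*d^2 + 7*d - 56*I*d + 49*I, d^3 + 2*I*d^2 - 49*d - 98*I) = d - 7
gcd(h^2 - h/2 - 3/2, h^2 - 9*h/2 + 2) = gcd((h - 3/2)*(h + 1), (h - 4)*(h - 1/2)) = 1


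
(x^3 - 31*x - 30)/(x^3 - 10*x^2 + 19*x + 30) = (x + 5)/(x - 5)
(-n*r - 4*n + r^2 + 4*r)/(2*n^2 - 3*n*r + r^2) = (r + 4)/(-2*n + r)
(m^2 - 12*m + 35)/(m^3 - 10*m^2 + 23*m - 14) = (m - 5)/(m^2 - 3*m + 2)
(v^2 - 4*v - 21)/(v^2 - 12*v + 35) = (v + 3)/(v - 5)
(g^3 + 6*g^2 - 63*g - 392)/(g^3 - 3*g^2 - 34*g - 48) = (g^2 + 14*g + 49)/(g^2 + 5*g + 6)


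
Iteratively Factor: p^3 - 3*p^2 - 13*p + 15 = (p - 1)*(p^2 - 2*p - 15) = (p - 5)*(p - 1)*(p + 3)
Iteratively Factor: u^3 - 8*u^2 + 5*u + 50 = (u - 5)*(u^2 - 3*u - 10) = (u - 5)*(u + 2)*(u - 5)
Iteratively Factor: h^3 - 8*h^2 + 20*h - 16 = (h - 2)*(h^2 - 6*h + 8) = (h - 4)*(h - 2)*(h - 2)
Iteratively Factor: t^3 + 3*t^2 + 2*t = (t + 1)*(t^2 + 2*t) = t*(t + 1)*(t + 2)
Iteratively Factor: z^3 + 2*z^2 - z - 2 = (z + 1)*(z^2 + z - 2) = (z - 1)*(z + 1)*(z + 2)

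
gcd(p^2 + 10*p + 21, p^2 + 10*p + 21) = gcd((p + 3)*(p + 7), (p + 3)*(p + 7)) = p^2 + 10*p + 21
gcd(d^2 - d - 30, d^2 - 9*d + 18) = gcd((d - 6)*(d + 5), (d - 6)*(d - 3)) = d - 6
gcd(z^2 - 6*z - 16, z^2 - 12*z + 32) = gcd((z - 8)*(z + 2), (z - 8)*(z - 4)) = z - 8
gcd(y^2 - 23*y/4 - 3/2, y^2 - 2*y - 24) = y - 6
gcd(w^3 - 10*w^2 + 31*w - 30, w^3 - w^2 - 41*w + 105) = w^2 - 8*w + 15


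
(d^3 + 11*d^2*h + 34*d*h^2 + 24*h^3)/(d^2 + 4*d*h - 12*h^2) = (d^2 + 5*d*h + 4*h^2)/(d - 2*h)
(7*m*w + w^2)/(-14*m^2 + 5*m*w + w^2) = w/(-2*m + w)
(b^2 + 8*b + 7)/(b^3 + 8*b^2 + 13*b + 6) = (b + 7)/(b^2 + 7*b + 6)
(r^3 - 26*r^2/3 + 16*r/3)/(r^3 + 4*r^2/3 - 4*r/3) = (r - 8)/(r + 2)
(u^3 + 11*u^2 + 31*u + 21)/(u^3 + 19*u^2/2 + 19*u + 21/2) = 2*(u + 3)/(2*u + 3)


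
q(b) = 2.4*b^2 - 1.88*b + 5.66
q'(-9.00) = -45.08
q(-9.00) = 216.98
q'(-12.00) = -59.48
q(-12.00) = 373.82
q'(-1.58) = -9.46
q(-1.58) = 14.62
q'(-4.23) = -22.18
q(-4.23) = 56.56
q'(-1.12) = -7.26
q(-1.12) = 10.78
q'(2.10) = 8.20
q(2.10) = 12.30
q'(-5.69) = -29.19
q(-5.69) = 94.06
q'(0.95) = 2.68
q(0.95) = 6.04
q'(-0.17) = -2.70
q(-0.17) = 6.05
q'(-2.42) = -13.50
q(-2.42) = 24.26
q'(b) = 4.8*b - 1.88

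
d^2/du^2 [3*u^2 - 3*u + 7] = 6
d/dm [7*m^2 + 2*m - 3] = 14*m + 2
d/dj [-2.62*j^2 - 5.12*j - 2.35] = -5.24*j - 5.12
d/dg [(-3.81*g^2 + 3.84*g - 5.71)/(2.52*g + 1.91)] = (-9.6012*g^2 - 14.5542*g + 21.7236)/(6.3504*g^2 + 9.6264*g + 3.6481)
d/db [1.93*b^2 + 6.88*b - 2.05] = 3.86*b + 6.88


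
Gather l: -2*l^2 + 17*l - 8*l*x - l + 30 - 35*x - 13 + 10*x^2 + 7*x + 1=-2*l^2 + l*(16 - 8*x) + 10*x^2 - 28*x + 18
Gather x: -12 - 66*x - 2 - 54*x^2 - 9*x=-54*x^2 - 75*x - 14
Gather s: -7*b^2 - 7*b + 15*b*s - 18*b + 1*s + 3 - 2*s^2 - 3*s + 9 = -7*b^2 - 25*b - 2*s^2 + s*(15*b - 2) + 12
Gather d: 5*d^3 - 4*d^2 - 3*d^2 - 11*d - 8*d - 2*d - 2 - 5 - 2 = 5*d^3 - 7*d^2 - 21*d - 9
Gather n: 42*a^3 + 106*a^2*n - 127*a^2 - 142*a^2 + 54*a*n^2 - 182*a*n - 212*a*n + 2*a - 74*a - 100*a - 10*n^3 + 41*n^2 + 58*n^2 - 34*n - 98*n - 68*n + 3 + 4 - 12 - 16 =42*a^3 - 269*a^2 - 172*a - 10*n^3 + n^2*(54*a + 99) + n*(106*a^2 - 394*a - 200) - 21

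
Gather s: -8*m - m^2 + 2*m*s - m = -m^2 + 2*m*s - 9*m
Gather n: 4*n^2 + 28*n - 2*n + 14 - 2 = 4*n^2 + 26*n + 12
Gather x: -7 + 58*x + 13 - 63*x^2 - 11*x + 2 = -63*x^2 + 47*x + 8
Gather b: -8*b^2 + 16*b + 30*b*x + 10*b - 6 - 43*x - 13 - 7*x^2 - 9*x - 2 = -8*b^2 + b*(30*x + 26) - 7*x^2 - 52*x - 21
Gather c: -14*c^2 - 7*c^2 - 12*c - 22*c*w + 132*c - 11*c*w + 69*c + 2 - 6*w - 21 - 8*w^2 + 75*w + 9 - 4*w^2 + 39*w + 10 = -21*c^2 + c*(189 - 33*w) - 12*w^2 + 108*w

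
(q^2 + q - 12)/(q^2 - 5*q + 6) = (q + 4)/(q - 2)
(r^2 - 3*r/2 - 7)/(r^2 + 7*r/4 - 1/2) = 2*(2*r - 7)/(4*r - 1)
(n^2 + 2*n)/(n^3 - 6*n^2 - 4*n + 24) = n/(n^2 - 8*n + 12)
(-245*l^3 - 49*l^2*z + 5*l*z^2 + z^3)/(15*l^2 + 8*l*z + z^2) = (-49*l^2 + z^2)/(3*l + z)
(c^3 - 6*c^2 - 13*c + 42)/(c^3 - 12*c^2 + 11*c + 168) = (c - 2)/(c - 8)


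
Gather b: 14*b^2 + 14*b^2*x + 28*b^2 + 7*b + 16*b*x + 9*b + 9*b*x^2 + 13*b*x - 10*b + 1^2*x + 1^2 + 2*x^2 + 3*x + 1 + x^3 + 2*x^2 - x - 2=b^2*(14*x + 42) + b*(9*x^2 + 29*x + 6) + x^3 + 4*x^2 + 3*x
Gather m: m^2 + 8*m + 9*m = m^2 + 17*m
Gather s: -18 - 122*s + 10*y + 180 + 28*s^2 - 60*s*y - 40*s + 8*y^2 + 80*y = 28*s^2 + s*(-60*y - 162) + 8*y^2 + 90*y + 162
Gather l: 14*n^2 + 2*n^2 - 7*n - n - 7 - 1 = 16*n^2 - 8*n - 8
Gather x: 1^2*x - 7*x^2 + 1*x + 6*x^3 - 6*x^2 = 6*x^3 - 13*x^2 + 2*x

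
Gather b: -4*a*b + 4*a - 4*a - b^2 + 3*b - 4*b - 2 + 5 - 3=-b^2 + b*(-4*a - 1)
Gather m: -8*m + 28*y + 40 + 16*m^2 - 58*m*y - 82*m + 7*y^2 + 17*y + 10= 16*m^2 + m*(-58*y - 90) + 7*y^2 + 45*y + 50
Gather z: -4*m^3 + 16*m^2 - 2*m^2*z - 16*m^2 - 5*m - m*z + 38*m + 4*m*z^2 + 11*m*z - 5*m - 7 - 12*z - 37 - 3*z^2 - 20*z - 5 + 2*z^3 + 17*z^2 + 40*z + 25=-4*m^3 + 28*m + 2*z^3 + z^2*(4*m + 14) + z*(-2*m^2 + 10*m + 8) - 24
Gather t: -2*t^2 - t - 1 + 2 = -2*t^2 - t + 1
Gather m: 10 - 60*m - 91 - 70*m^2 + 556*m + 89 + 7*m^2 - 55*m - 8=-63*m^2 + 441*m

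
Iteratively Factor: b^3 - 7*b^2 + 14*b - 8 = (b - 1)*(b^2 - 6*b + 8) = (b - 4)*(b - 1)*(b - 2)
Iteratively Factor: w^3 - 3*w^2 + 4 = (w - 2)*(w^2 - w - 2) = (w - 2)*(w + 1)*(w - 2)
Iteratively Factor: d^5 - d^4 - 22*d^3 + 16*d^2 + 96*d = (d + 2)*(d^4 - 3*d^3 - 16*d^2 + 48*d) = (d - 4)*(d + 2)*(d^3 + d^2 - 12*d) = (d - 4)*(d + 2)*(d + 4)*(d^2 - 3*d) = (d - 4)*(d - 3)*(d + 2)*(d + 4)*(d)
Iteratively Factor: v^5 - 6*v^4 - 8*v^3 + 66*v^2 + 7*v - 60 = (v - 5)*(v^4 - v^3 - 13*v^2 + v + 12) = (v - 5)*(v - 1)*(v^3 - 13*v - 12) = (v - 5)*(v - 1)*(v + 1)*(v^2 - v - 12) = (v - 5)*(v - 4)*(v - 1)*(v + 1)*(v + 3)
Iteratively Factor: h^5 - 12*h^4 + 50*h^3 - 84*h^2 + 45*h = (h)*(h^4 - 12*h^3 + 50*h^2 - 84*h + 45) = h*(h - 5)*(h^3 - 7*h^2 + 15*h - 9) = h*(h - 5)*(h - 1)*(h^2 - 6*h + 9) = h*(h - 5)*(h - 3)*(h - 1)*(h - 3)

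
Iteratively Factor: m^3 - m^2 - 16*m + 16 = (m - 4)*(m^2 + 3*m - 4) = (m - 4)*(m + 4)*(m - 1)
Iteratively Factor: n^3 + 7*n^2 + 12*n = (n + 4)*(n^2 + 3*n) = n*(n + 4)*(n + 3)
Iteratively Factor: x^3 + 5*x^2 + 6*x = (x + 2)*(x^2 + 3*x) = (x + 2)*(x + 3)*(x)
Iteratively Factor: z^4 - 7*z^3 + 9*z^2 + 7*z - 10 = (z + 1)*(z^3 - 8*z^2 + 17*z - 10) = (z - 2)*(z + 1)*(z^2 - 6*z + 5) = (z - 5)*(z - 2)*(z + 1)*(z - 1)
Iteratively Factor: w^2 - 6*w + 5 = (w - 1)*(w - 5)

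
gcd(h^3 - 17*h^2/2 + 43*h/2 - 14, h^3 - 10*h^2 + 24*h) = h - 4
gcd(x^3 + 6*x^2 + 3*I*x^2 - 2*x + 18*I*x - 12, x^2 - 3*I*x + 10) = x + 2*I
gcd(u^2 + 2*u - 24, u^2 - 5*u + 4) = u - 4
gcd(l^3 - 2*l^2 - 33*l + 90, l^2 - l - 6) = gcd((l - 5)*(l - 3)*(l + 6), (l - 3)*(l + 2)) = l - 3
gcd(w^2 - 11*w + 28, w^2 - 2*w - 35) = w - 7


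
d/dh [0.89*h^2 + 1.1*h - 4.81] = 1.78*h + 1.1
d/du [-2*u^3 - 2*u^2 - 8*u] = -6*u^2 - 4*u - 8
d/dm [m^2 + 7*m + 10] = 2*m + 7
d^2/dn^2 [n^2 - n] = 2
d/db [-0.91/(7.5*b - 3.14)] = 6.825/(7.5*b - 3.14)^2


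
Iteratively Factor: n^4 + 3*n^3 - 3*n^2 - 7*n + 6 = (n - 1)*(n^3 + 4*n^2 + n - 6) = (n - 1)*(n + 2)*(n^2 + 2*n - 3) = (n - 1)*(n + 2)*(n + 3)*(n - 1)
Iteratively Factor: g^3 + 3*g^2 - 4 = (g - 1)*(g^2 + 4*g + 4) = (g - 1)*(g + 2)*(g + 2)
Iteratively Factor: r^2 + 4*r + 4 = (r + 2)*(r + 2)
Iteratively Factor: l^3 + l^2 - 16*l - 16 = (l - 4)*(l^2 + 5*l + 4) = (l - 4)*(l + 4)*(l + 1)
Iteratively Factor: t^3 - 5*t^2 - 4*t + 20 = (t - 5)*(t^2 - 4) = (t - 5)*(t - 2)*(t + 2)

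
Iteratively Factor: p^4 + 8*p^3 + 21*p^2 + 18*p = (p)*(p^3 + 8*p^2 + 21*p + 18) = p*(p + 3)*(p^2 + 5*p + 6) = p*(p + 3)^2*(p + 2)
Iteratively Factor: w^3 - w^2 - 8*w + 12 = (w - 2)*(w^2 + w - 6) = (w - 2)^2*(w + 3)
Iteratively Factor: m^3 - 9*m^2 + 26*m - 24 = (m - 2)*(m^2 - 7*m + 12) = (m - 4)*(m - 2)*(m - 3)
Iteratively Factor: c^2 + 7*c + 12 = (c + 3)*(c + 4)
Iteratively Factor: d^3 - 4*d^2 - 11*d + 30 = (d - 2)*(d^2 - 2*d - 15) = (d - 2)*(d + 3)*(d - 5)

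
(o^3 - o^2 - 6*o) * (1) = o^3 - o^2 - 6*o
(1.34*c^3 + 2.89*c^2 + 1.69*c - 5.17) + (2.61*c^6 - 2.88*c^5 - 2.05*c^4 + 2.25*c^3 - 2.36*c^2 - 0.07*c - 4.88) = 2.61*c^6 - 2.88*c^5 - 2.05*c^4 + 3.59*c^3 + 0.53*c^2 + 1.62*c - 10.05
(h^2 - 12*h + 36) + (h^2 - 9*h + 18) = 2*h^2 - 21*h + 54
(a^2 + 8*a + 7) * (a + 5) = a^3 + 13*a^2 + 47*a + 35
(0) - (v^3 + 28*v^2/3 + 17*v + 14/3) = -v^3 - 28*v^2/3 - 17*v - 14/3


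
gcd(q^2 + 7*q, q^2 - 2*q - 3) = 1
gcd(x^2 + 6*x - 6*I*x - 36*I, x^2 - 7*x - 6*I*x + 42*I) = x - 6*I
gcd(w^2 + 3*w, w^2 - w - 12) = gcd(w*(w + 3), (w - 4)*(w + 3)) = w + 3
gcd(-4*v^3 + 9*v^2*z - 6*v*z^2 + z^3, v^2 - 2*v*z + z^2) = v^2 - 2*v*z + z^2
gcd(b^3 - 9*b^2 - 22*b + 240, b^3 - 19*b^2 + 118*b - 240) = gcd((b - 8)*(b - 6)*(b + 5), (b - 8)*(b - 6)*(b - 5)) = b^2 - 14*b + 48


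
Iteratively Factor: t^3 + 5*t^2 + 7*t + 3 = (t + 1)*(t^2 + 4*t + 3) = (t + 1)^2*(t + 3)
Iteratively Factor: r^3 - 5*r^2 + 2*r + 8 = (r - 4)*(r^2 - r - 2) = (r - 4)*(r - 2)*(r + 1)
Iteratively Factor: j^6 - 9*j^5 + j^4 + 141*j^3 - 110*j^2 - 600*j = (j + 3)*(j^5 - 12*j^4 + 37*j^3 + 30*j^2 - 200*j) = (j - 5)*(j + 3)*(j^4 - 7*j^3 + 2*j^2 + 40*j) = (j - 5)^2*(j + 3)*(j^3 - 2*j^2 - 8*j) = (j - 5)^2*(j - 4)*(j + 3)*(j^2 + 2*j) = (j - 5)^2*(j - 4)*(j + 2)*(j + 3)*(j)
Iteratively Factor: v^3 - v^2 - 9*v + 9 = (v + 3)*(v^2 - 4*v + 3) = (v - 1)*(v + 3)*(v - 3)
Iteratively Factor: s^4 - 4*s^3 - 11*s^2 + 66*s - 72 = (s - 3)*(s^3 - s^2 - 14*s + 24) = (s - 3)*(s + 4)*(s^2 - 5*s + 6) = (s - 3)^2*(s + 4)*(s - 2)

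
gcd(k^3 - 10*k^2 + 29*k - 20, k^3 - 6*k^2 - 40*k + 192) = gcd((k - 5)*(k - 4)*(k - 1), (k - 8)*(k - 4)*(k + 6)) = k - 4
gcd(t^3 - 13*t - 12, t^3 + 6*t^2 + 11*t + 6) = t^2 + 4*t + 3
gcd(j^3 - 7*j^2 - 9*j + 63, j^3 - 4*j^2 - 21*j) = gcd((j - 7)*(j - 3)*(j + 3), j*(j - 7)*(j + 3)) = j^2 - 4*j - 21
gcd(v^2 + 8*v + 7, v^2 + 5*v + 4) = v + 1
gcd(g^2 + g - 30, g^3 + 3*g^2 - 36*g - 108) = g + 6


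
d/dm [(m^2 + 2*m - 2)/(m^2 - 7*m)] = (-9*m^2 + 4*m - 14)/(m^2*(m^2 - 14*m + 49))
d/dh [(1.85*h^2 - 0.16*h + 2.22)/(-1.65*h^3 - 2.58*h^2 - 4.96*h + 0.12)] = (3.0525*h^4 - 0.528*h^3 + 1.4002*h^2 + 11.8992*h + 10.992)/(2.7225*h^6 + 8.514*h^5 + 23.0244*h^4 + 25.1976*h^3 + 23.9824*h^2 - 1.1904*h + 0.0144)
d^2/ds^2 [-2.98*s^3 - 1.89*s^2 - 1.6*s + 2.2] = -17.88*s - 3.78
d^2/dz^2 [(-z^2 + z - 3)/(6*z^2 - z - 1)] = 2*(30*z^3 - 342*z^2 + 72*z - 23)/(216*z^6 - 108*z^5 - 90*z^4 + 35*z^3 + 15*z^2 - 3*z - 1)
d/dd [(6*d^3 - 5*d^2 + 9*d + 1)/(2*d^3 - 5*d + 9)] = (10*d^4 - 96*d^3 + 181*d^2 - 90*d + 86)/(4*d^6 - 20*d^4 + 36*d^3 + 25*d^2 - 90*d + 81)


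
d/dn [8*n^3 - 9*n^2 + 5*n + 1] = 24*n^2 - 18*n + 5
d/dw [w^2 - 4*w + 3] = 2*w - 4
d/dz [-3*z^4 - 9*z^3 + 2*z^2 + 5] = z*(-12*z^2 - 27*z + 4)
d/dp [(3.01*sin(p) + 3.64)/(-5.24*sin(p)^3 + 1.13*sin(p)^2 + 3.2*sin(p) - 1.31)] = (31.5448*sin(p)^3 + 53.8195*sin(p)^2 - 8.2264*sin(p) - 15.5911)*cos(p)/(27.4576*sin(p)^6 - 11.8424*sin(p)^5 - 32.2591*sin(p)^4 + 20.9608*sin(p)^3 + 7.2794*sin(p)^2 - 8.384*sin(p) + 1.7161)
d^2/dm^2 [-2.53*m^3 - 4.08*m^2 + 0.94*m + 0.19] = -15.18*m - 8.16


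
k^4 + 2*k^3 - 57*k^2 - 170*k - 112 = (k - 8)*(k + 1)*(k + 2)*(k + 7)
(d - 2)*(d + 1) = d^2 - d - 2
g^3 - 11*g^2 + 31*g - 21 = (g - 7)*(g - 3)*(g - 1)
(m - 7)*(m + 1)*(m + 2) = m^3 - 4*m^2 - 19*m - 14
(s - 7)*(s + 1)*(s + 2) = s^3 - 4*s^2 - 19*s - 14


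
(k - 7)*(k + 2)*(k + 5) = k^3 - 39*k - 70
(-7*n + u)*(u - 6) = -7*n*u + 42*n + u^2 - 6*u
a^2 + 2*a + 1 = (a + 1)^2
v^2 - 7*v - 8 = (v - 8)*(v + 1)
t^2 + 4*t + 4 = (t + 2)^2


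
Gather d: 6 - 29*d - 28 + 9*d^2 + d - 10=9*d^2 - 28*d - 32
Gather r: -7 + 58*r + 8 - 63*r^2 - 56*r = -63*r^2 + 2*r + 1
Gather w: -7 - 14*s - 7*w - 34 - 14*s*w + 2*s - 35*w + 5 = -12*s + w*(-14*s - 42) - 36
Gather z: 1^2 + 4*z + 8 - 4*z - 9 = 0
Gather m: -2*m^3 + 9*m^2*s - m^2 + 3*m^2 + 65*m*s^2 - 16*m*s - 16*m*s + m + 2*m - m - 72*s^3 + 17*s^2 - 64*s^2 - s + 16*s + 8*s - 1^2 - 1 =-2*m^3 + m^2*(9*s + 2) + m*(65*s^2 - 32*s + 2) - 72*s^3 - 47*s^2 + 23*s - 2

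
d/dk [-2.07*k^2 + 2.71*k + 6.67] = 2.71 - 4.14*k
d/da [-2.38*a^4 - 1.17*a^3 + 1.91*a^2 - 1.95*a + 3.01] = -9.52*a^3 - 3.51*a^2 + 3.82*a - 1.95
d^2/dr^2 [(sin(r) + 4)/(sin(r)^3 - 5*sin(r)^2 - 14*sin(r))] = (-4*sin(r)^4 - 21*sin(r)^3 + 145*sin(r)^2 - 200*sin(r) - 1082 - 520/sin(r) + 1680/sin(r)^2 + 1568/sin(r)^3)/((sin(r) - 7)^3*(sin(r) + 2)^3)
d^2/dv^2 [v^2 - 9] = 2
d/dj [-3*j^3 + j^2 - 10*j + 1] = -9*j^2 + 2*j - 10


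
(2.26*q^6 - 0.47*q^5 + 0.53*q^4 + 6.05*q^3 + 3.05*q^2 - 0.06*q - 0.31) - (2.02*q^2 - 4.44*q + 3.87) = 2.26*q^6 - 0.47*q^5 + 0.53*q^4 + 6.05*q^3 + 1.03*q^2 + 4.38*q - 4.18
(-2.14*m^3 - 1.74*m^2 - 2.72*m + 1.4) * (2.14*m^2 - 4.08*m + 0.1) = -4.5796*m^5 + 5.0076*m^4 + 1.0644*m^3 + 13.9196*m^2 - 5.984*m + 0.14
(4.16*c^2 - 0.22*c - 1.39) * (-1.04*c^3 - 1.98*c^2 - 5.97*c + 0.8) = -4.3264*c^5 - 8.008*c^4 - 22.954*c^3 + 7.3936*c^2 + 8.1223*c - 1.112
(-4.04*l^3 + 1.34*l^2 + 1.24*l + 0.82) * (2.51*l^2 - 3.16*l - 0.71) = -10.1404*l^5 + 16.1298*l^4 + 1.7464*l^3 - 2.8116*l^2 - 3.4716*l - 0.5822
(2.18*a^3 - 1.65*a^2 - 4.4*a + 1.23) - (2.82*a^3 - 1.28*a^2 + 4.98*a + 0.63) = -0.64*a^3 - 0.37*a^2 - 9.38*a + 0.6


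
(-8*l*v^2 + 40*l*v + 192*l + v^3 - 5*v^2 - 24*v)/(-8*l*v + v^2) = v - 5 - 24/v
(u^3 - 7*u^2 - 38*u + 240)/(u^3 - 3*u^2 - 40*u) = (u^2 + u - 30)/(u*(u + 5))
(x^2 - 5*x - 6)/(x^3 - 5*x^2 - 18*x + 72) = (x + 1)/(x^2 + x - 12)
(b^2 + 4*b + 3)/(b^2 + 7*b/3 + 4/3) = 3*(b + 3)/(3*b + 4)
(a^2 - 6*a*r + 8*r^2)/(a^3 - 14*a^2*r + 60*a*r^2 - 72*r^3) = (a - 4*r)/(a^2 - 12*a*r + 36*r^2)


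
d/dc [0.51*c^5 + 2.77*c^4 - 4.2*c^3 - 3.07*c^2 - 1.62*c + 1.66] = 2.55*c^4 + 11.08*c^3 - 12.6*c^2 - 6.14*c - 1.62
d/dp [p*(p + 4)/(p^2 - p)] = -5/(p^2 - 2*p + 1)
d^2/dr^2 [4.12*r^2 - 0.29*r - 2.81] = 8.24000000000000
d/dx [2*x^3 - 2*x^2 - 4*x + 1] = 6*x^2 - 4*x - 4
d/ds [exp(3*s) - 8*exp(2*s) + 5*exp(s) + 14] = (3*exp(2*s) - 16*exp(s) + 5)*exp(s)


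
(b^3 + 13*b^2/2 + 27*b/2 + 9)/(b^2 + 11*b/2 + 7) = (2*b^2 + 9*b + 9)/(2*b + 7)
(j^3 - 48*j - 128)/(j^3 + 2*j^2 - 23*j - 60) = (j^2 - 4*j - 32)/(j^2 - 2*j - 15)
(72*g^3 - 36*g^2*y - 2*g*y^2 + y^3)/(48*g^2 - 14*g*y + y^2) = (-12*g^2 + 4*g*y + y^2)/(-8*g + y)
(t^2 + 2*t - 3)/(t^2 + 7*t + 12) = (t - 1)/(t + 4)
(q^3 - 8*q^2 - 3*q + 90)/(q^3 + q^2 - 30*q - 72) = (q - 5)/(q + 4)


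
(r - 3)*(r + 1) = r^2 - 2*r - 3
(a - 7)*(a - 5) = a^2 - 12*a + 35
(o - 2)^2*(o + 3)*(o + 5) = o^4 + 4*o^3 - 13*o^2 - 28*o + 60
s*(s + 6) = s^2 + 6*s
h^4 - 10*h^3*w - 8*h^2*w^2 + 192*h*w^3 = h*(h - 8*w)*(h - 6*w)*(h + 4*w)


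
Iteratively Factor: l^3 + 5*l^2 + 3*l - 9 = (l + 3)*(l^2 + 2*l - 3) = (l - 1)*(l + 3)*(l + 3)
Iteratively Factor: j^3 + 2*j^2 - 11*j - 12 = (j - 3)*(j^2 + 5*j + 4) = (j - 3)*(j + 1)*(j + 4)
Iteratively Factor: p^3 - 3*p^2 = (p)*(p^2 - 3*p) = p^2*(p - 3)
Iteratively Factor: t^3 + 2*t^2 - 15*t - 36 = (t + 3)*(t^2 - t - 12) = (t - 4)*(t + 3)*(t + 3)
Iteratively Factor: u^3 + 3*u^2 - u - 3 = (u + 3)*(u^2 - 1) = (u - 1)*(u + 3)*(u + 1)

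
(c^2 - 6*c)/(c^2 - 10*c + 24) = c/(c - 4)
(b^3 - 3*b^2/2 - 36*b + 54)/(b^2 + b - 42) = (b^2 + 9*b/2 - 9)/(b + 7)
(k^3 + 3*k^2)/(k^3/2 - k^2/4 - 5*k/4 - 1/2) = 4*k^2*(k + 3)/(2*k^3 - k^2 - 5*k - 2)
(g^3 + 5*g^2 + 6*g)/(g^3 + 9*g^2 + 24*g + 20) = g*(g + 3)/(g^2 + 7*g + 10)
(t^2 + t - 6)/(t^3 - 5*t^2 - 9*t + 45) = (t - 2)/(t^2 - 8*t + 15)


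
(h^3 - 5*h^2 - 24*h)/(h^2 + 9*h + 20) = h*(h^2 - 5*h - 24)/(h^2 + 9*h + 20)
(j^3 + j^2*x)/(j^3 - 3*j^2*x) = (j + x)/(j - 3*x)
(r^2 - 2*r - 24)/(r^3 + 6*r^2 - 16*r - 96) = (r - 6)/(r^2 + 2*r - 24)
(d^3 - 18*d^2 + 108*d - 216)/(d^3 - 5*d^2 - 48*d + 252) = (d - 6)/(d + 7)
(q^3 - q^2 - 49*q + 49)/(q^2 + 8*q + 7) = (q^2 - 8*q + 7)/(q + 1)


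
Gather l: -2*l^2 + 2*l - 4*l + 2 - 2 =-2*l^2 - 2*l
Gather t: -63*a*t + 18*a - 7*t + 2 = 18*a + t*(-63*a - 7) + 2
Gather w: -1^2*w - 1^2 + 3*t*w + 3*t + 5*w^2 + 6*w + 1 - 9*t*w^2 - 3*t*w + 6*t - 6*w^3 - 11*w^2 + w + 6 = 9*t - 6*w^3 + w^2*(-9*t - 6) + 6*w + 6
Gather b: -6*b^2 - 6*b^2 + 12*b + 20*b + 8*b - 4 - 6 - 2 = -12*b^2 + 40*b - 12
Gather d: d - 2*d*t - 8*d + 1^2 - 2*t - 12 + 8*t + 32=d*(-2*t - 7) + 6*t + 21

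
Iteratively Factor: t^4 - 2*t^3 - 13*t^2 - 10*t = (t)*(t^3 - 2*t^2 - 13*t - 10) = t*(t + 2)*(t^2 - 4*t - 5) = t*(t + 1)*(t + 2)*(t - 5)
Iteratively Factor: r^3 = (r)*(r^2) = r^2*(r)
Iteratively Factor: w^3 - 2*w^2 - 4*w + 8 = (w - 2)*(w^2 - 4) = (w - 2)*(w + 2)*(w - 2)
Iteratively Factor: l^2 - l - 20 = (l + 4)*(l - 5)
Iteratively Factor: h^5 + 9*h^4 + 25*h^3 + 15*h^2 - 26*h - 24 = (h + 3)*(h^4 + 6*h^3 + 7*h^2 - 6*h - 8) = (h + 2)*(h + 3)*(h^3 + 4*h^2 - h - 4) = (h + 2)*(h + 3)*(h + 4)*(h^2 - 1) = (h - 1)*(h + 2)*(h + 3)*(h + 4)*(h + 1)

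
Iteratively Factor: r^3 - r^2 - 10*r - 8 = (r + 2)*(r^2 - 3*r - 4) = (r + 1)*(r + 2)*(r - 4)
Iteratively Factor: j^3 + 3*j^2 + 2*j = (j + 1)*(j^2 + 2*j) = j*(j + 1)*(j + 2)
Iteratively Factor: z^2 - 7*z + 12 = (z - 3)*(z - 4)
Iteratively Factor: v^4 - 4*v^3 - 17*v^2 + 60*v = (v - 5)*(v^3 + v^2 - 12*v) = v*(v - 5)*(v^2 + v - 12) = v*(v - 5)*(v - 3)*(v + 4)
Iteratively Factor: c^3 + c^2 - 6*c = (c)*(c^2 + c - 6) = c*(c + 3)*(c - 2)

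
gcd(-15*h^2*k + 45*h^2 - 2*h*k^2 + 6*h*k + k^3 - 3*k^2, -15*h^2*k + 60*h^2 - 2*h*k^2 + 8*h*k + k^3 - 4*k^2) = 15*h^2 + 2*h*k - k^2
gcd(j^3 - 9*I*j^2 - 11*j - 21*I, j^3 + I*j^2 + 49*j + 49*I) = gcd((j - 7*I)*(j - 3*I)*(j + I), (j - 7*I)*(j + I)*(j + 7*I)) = j^2 - 6*I*j + 7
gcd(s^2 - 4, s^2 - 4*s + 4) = s - 2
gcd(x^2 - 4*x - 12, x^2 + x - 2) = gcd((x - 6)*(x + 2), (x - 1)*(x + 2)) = x + 2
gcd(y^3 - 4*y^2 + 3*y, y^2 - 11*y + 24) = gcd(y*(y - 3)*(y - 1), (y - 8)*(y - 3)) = y - 3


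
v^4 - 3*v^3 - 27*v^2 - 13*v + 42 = (v - 7)*(v - 1)*(v + 2)*(v + 3)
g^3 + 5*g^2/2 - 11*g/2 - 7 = (g - 2)*(g + 1)*(g + 7/2)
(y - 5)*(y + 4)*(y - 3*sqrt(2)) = y^3 - 3*sqrt(2)*y^2 - y^2 - 20*y + 3*sqrt(2)*y + 60*sqrt(2)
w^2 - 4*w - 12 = (w - 6)*(w + 2)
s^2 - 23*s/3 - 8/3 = (s - 8)*(s + 1/3)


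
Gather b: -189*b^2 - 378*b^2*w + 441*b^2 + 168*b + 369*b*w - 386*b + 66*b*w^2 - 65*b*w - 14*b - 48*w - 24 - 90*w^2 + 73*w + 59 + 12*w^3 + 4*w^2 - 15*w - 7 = b^2*(252 - 378*w) + b*(66*w^2 + 304*w - 232) + 12*w^3 - 86*w^2 + 10*w + 28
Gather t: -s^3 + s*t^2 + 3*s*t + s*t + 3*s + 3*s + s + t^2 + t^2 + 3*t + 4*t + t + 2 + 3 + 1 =-s^3 + 7*s + t^2*(s + 2) + t*(4*s + 8) + 6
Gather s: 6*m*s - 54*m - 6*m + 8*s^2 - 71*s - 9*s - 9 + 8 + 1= -60*m + 8*s^2 + s*(6*m - 80)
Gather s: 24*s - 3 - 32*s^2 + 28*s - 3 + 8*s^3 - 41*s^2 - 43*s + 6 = 8*s^3 - 73*s^2 + 9*s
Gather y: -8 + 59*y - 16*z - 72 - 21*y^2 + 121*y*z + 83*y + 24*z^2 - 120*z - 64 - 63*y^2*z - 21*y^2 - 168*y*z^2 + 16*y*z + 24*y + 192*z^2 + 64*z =y^2*(-63*z - 42) + y*(-168*z^2 + 137*z + 166) + 216*z^2 - 72*z - 144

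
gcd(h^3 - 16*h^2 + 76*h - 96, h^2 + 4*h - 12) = h - 2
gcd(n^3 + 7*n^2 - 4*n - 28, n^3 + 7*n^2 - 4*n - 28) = n^3 + 7*n^2 - 4*n - 28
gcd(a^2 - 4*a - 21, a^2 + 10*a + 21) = a + 3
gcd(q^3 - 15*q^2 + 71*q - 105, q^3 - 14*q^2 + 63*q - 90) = q^2 - 8*q + 15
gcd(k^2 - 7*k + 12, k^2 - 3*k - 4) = k - 4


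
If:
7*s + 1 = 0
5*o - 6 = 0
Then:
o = 6/5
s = -1/7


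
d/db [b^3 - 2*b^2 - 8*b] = 3*b^2 - 4*b - 8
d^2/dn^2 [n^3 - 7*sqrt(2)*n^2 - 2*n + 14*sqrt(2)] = 6*n - 14*sqrt(2)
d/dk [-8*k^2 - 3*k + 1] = -16*k - 3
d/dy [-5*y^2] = -10*y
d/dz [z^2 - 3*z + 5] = 2*z - 3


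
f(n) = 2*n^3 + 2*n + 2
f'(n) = 6*n^2 + 2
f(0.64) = 3.80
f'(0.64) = 4.46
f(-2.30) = -26.93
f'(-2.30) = 33.74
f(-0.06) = 1.88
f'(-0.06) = 2.02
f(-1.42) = -6.57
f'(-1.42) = 14.10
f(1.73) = 15.82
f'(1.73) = 19.96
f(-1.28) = -4.75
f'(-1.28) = 11.83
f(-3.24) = -72.50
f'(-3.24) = 64.99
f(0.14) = 2.29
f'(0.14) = 2.12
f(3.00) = 62.00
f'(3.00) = 56.00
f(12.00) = 3482.00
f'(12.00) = 866.00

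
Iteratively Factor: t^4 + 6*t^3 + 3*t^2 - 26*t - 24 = (t - 2)*(t^3 + 8*t^2 + 19*t + 12) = (t - 2)*(t + 4)*(t^2 + 4*t + 3) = (t - 2)*(t + 3)*(t + 4)*(t + 1)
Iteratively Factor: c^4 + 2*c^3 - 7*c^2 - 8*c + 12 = (c + 3)*(c^3 - c^2 - 4*c + 4) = (c + 2)*(c + 3)*(c^2 - 3*c + 2) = (c - 1)*(c + 2)*(c + 3)*(c - 2)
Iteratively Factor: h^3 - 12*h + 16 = (h - 2)*(h^2 + 2*h - 8) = (h - 2)*(h + 4)*(h - 2)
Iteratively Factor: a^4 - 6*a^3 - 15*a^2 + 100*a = (a - 5)*(a^3 - a^2 - 20*a) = a*(a - 5)*(a^2 - a - 20) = a*(a - 5)*(a + 4)*(a - 5)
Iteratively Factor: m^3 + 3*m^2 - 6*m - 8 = (m + 4)*(m^2 - m - 2) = (m + 1)*(m + 4)*(m - 2)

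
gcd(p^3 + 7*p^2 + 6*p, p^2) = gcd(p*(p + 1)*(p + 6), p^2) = p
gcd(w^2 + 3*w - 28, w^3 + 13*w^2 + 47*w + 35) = w + 7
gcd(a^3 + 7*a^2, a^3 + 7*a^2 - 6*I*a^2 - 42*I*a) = a^2 + 7*a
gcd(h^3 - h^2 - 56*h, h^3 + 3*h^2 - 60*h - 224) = h^2 - h - 56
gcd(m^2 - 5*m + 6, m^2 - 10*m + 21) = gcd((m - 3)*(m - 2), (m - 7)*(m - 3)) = m - 3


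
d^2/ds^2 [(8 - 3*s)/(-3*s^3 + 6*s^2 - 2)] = 6*(3*s^2*(3*s - 8)*(3*s - 4)^2 + (-9*s^2 + 12*s - (3*s - 8)*(3*s - 2))*(3*s^3 - 6*s^2 + 2))/(3*s^3 - 6*s^2 + 2)^3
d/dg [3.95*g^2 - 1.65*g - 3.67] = 7.9*g - 1.65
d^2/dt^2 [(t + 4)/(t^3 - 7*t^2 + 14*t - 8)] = 2*((t + 4)*(3*t^2 - 14*t + 14)^2 + (-3*t^2 + 14*t - (t + 4)*(3*t - 7) - 14)*(t^3 - 7*t^2 + 14*t - 8))/(t^3 - 7*t^2 + 14*t - 8)^3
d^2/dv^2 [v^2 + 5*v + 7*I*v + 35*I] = 2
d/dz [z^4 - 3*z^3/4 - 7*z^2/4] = z*(16*z^2 - 9*z - 14)/4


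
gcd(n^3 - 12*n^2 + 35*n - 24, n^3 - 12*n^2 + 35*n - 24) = n^3 - 12*n^2 + 35*n - 24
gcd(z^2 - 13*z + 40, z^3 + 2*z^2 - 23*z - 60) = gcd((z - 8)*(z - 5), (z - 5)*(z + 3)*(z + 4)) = z - 5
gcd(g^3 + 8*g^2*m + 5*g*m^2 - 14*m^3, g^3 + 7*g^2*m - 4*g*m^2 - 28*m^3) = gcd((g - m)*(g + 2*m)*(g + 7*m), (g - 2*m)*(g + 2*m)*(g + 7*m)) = g^2 + 9*g*m + 14*m^2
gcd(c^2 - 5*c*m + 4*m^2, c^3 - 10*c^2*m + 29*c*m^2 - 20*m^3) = c^2 - 5*c*m + 4*m^2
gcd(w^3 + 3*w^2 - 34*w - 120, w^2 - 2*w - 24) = w^2 - 2*w - 24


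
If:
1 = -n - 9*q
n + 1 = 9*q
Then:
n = -1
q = 0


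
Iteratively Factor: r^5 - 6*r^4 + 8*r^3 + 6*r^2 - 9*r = (r - 3)*(r^4 - 3*r^3 - r^2 + 3*r) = (r - 3)^2*(r^3 - r) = (r - 3)^2*(r + 1)*(r^2 - r) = (r - 3)^2*(r - 1)*(r + 1)*(r)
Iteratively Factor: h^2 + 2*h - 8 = (h + 4)*(h - 2)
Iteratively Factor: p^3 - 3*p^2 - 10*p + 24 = (p + 3)*(p^2 - 6*p + 8) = (p - 2)*(p + 3)*(p - 4)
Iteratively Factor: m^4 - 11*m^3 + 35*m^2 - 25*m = (m - 5)*(m^3 - 6*m^2 + 5*m) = (m - 5)^2*(m^2 - m) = m*(m - 5)^2*(m - 1)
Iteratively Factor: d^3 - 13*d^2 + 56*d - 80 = (d - 4)*(d^2 - 9*d + 20) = (d - 4)^2*(d - 5)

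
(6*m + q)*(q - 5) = 6*m*q - 30*m + q^2 - 5*q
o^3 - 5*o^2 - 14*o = o*(o - 7)*(o + 2)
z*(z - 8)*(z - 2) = z^3 - 10*z^2 + 16*z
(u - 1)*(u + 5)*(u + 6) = u^3 + 10*u^2 + 19*u - 30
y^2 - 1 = (y - 1)*(y + 1)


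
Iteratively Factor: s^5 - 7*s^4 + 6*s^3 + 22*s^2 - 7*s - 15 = (s - 5)*(s^4 - 2*s^3 - 4*s^2 + 2*s + 3) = (s - 5)*(s - 1)*(s^3 - s^2 - 5*s - 3) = (s - 5)*(s - 1)*(s + 1)*(s^2 - 2*s - 3) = (s - 5)*(s - 1)*(s + 1)^2*(s - 3)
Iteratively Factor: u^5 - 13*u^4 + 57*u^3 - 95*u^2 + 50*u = (u - 1)*(u^4 - 12*u^3 + 45*u^2 - 50*u) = (u - 5)*(u - 1)*(u^3 - 7*u^2 + 10*u) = u*(u - 5)*(u - 1)*(u^2 - 7*u + 10) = u*(u - 5)*(u - 2)*(u - 1)*(u - 5)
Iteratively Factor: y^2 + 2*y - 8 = (y - 2)*(y + 4)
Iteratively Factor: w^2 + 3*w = (w + 3)*(w)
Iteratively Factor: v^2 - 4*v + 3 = (v - 1)*(v - 3)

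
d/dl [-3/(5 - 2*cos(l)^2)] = 6*sin(2*l)/(4 - cos(2*l))^2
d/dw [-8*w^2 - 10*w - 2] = -16*w - 10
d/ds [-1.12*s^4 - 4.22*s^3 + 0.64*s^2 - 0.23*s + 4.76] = -4.48*s^3 - 12.66*s^2 + 1.28*s - 0.23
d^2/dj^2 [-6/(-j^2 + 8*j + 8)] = 12*(j^2 - 8*j - 4*(j - 4)^2 - 8)/(-j^2 + 8*j + 8)^3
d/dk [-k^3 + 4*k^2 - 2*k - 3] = -3*k^2 + 8*k - 2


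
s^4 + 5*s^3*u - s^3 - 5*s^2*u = s^2*(s - 1)*(s + 5*u)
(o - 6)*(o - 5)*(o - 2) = o^3 - 13*o^2 + 52*o - 60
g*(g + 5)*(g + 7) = g^3 + 12*g^2 + 35*g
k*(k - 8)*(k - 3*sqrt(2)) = k^3 - 8*k^2 - 3*sqrt(2)*k^2 + 24*sqrt(2)*k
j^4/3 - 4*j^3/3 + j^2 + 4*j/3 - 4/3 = (j/3 + 1/3)*(j - 2)^2*(j - 1)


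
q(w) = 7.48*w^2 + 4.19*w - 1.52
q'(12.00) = 183.71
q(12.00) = 1125.88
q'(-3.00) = -40.69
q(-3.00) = 53.23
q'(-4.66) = -65.52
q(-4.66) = 141.39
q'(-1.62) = -20.05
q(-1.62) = 11.32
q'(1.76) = 30.52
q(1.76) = 29.02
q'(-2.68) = -35.90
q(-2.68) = 40.98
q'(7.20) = 111.90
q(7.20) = 416.41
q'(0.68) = 14.36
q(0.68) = 4.79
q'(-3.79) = -52.51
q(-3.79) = 90.04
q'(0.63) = 13.61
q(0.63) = 4.09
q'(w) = 14.96*w + 4.19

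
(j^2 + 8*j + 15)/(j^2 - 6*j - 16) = (j^2 + 8*j + 15)/(j^2 - 6*j - 16)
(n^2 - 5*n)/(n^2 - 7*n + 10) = n/(n - 2)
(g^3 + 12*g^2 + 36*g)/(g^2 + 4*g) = (g^2 + 12*g + 36)/(g + 4)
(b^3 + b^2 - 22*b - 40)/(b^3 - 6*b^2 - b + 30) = (b + 4)/(b - 3)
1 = 1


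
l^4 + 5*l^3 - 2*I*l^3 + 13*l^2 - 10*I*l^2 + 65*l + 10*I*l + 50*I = (l + 5)*(l - 5*I)*(l + I)*(l + 2*I)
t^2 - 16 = (t - 4)*(t + 4)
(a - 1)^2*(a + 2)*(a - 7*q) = a^4 - 7*a^3*q - 3*a^2 + 21*a*q + 2*a - 14*q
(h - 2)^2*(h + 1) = h^3 - 3*h^2 + 4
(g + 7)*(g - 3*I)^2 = g^3 + 7*g^2 - 6*I*g^2 - 9*g - 42*I*g - 63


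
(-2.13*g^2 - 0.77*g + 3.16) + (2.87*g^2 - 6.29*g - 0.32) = 0.74*g^2 - 7.06*g + 2.84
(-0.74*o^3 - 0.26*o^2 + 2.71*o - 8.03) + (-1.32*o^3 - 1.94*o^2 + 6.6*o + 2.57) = -2.06*o^3 - 2.2*o^2 + 9.31*o - 5.46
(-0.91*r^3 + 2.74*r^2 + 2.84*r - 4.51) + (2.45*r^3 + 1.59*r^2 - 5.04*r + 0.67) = 1.54*r^3 + 4.33*r^2 - 2.2*r - 3.84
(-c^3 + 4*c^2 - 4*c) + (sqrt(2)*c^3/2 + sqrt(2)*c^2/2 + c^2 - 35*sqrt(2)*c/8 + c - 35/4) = -c^3 + sqrt(2)*c^3/2 + sqrt(2)*c^2/2 + 5*c^2 - 35*sqrt(2)*c/8 - 3*c - 35/4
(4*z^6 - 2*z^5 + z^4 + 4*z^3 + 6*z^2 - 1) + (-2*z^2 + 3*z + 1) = 4*z^6 - 2*z^5 + z^4 + 4*z^3 + 4*z^2 + 3*z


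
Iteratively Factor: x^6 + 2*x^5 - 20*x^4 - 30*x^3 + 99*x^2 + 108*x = (x)*(x^5 + 2*x^4 - 20*x^3 - 30*x^2 + 99*x + 108) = x*(x - 3)*(x^4 + 5*x^3 - 5*x^2 - 45*x - 36) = x*(x - 3)*(x + 4)*(x^3 + x^2 - 9*x - 9) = x*(x - 3)*(x + 3)*(x + 4)*(x^2 - 2*x - 3) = x*(x - 3)*(x + 1)*(x + 3)*(x + 4)*(x - 3)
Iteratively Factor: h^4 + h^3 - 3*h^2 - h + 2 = (h - 1)*(h^3 + 2*h^2 - h - 2) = (h - 1)^2*(h^2 + 3*h + 2) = (h - 1)^2*(h + 1)*(h + 2)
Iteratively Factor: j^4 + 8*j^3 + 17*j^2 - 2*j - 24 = (j + 4)*(j^3 + 4*j^2 + j - 6) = (j + 3)*(j + 4)*(j^2 + j - 2) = (j - 1)*(j + 3)*(j + 4)*(j + 2)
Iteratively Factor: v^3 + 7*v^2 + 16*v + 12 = (v + 2)*(v^2 + 5*v + 6) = (v + 2)^2*(v + 3)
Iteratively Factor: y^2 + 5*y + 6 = (y + 3)*(y + 2)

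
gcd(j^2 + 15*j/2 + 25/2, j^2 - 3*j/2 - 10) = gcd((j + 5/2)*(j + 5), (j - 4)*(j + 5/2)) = j + 5/2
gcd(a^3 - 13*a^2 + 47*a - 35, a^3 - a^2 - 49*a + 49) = a^2 - 8*a + 7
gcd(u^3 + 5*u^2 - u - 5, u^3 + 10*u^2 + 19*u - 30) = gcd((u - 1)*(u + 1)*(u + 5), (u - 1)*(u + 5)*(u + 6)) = u^2 + 4*u - 5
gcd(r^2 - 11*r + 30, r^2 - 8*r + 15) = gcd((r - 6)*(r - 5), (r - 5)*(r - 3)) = r - 5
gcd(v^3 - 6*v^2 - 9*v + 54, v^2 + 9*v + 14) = 1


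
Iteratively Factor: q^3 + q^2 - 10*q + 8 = (q + 4)*(q^2 - 3*q + 2) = (q - 2)*(q + 4)*(q - 1)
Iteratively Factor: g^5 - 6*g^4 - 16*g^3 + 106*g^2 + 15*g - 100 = (g + 1)*(g^4 - 7*g^3 - 9*g^2 + 115*g - 100) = (g - 5)*(g + 1)*(g^3 - 2*g^2 - 19*g + 20) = (g - 5)*(g + 1)*(g + 4)*(g^2 - 6*g + 5) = (g - 5)^2*(g + 1)*(g + 4)*(g - 1)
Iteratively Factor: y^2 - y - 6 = (y + 2)*(y - 3)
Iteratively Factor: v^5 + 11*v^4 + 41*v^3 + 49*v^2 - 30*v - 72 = (v + 4)*(v^4 + 7*v^3 + 13*v^2 - 3*v - 18) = (v + 3)*(v + 4)*(v^3 + 4*v^2 + v - 6) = (v + 2)*(v + 3)*(v + 4)*(v^2 + 2*v - 3) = (v + 2)*(v + 3)^2*(v + 4)*(v - 1)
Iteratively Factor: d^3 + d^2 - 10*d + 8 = (d - 2)*(d^2 + 3*d - 4) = (d - 2)*(d + 4)*(d - 1)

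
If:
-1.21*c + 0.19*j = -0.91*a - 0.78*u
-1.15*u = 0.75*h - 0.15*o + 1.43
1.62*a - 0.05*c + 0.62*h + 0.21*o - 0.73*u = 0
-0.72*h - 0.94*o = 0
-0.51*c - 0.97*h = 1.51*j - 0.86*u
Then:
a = 0.872142493747721*u + 0.484171109543487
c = 1.44733069656514*u + 0.504167319442679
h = -1.32964329643296*u - 1.65338253382534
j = 0.934844597544206*u + 0.891824983374047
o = 1.01845018450184*u + 1.26642066420664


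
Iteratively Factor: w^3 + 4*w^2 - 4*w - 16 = (w + 2)*(w^2 + 2*w - 8) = (w + 2)*(w + 4)*(w - 2)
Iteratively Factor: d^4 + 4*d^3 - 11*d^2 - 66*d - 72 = (d + 3)*(d^3 + d^2 - 14*d - 24) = (d - 4)*(d + 3)*(d^2 + 5*d + 6) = (d - 4)*(d + 3)^2*(d + 2)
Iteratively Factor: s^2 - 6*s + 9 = (s - 3)*(s - 3)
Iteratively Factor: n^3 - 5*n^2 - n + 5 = (n - 5)*(n^2 - 1) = (n - 5)*(n + 1)*(n - 1)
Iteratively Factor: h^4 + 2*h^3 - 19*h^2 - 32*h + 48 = (h - 1)*(h^3 + 3*h^2 - 16*h - 48) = (h - 4)*(h - 1)*(h^2 + 7*h + 12) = (h - 4)*(h - 1)*(h + 4)*(h + 3)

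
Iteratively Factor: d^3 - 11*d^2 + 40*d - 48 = (d - 4)*(d^2 - 7*d + 12) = (d - 4)^2*(d - 3)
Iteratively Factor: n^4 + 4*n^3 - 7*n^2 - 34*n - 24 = (n + 4)*(n^3 - 7*n - 6) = (n + 1)*(n + 4)*(n^2 - n - 6) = (n + 1)*(n + 2)*(n + 4)*(n - 3)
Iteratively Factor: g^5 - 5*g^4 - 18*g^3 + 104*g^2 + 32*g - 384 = (g - 3)*(g^4 - 2*g^3 - 24*g^2 + 32*g + 128) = (g - 3)*(g + 2)*(g^3 - 4*g^2 - 16*g + 64) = (g - 4)*(g - 3)*(g + 2)*(g^2 - 16) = (g - 4)^2*(g - 3)*(g + 2)*(g + 4)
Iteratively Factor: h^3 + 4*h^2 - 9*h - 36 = (h + 3)*(h^2 + h - 12) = (h - 3)*(h + 3)*(h + 4)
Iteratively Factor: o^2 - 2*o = (o)*(o - 2)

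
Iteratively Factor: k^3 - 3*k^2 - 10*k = (k)*(k^2 - 3*k - 10) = k*(k + 2)*(k - 5)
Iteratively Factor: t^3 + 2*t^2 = (t)*(t^2 + 2*t) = t*(t + 2)*(t)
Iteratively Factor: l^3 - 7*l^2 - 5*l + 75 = (l - 5)*(l^2 - 2*l - 15) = (l - 5)*(l + 3)*(l - 5)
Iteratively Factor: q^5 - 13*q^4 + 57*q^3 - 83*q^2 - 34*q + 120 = (q - 4)*(q^4 - 9*q^3 + 21*q^2 + q - 30) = (q - 4)*(q - 2)*(q^3 - 7*q^2 + 7*q + 15) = (q - 4)*(q - 3)*(q - 2)*(q^2 - 4*q - 5) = (q - 4)*(q - 3)*(q - 2)*(q + 1)*(q - 5)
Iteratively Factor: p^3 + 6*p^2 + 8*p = (p + 4)*(p^2 + 2*p) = (p + 2)*(p + 4)*(p)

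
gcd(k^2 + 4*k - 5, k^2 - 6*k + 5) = k - 1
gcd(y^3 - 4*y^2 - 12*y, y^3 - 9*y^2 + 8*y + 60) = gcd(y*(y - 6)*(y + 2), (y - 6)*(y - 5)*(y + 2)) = y^2 - 4*y - 12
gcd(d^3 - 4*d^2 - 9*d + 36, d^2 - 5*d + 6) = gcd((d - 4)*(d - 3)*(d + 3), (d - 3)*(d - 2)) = d - 3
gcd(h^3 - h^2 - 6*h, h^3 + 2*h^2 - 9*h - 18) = h^2 - h - 6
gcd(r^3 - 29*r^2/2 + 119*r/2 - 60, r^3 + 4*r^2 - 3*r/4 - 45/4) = r - 3/2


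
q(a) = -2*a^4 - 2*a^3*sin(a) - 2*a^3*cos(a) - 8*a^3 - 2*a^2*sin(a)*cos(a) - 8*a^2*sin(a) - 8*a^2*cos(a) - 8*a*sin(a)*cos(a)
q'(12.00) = -24103.02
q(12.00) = -56538.08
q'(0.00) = 0.00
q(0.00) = 0.00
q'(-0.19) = 3.79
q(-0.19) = -0.43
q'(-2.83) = 11.04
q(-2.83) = 78.55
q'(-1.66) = -59.88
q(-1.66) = 36.09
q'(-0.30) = 3.79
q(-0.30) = -0.87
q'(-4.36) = 162.30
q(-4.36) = -50.54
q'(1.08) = -65.08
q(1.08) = -33.40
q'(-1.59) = -58.62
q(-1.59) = 31.94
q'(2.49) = -144.86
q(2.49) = -169.62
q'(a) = 2*a^3*sin(a) - 2*a^3*cos(a) - 8*a^3 + 2*a^2*sin(a)^2 + 2*a^2*sin(a) - 2*a^2*cos(a)^2 - 14*a^2*cos(a) - 24*a^2 + 8*a*sin(a)^2 - 4*a*sin(a)*cos(a) - 16*a*sin(a) - 8*a*cos(a)^2 - 16*a*cos(a) - 8*sin(a)*cos(a)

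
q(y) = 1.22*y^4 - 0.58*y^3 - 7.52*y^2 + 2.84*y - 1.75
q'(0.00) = 2.84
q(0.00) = -1.75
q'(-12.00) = -8499.88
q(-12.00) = 25181.45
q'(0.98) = -8.98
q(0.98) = -5.61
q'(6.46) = 1148.65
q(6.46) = 1671.08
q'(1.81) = -1.15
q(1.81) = -11.59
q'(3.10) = 84.87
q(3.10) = 30.18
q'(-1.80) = -4.19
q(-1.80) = -15.04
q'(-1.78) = -3.42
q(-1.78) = -15.11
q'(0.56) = -5.27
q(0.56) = -2.50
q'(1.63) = -5.16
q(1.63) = -11.00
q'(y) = 4.88*y^3 - 1.74*y^2 - 15.04*y + 2.84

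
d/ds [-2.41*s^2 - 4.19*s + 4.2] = -4.82*s - 4.19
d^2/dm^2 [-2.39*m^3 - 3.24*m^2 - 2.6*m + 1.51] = -14.34*m - 6.48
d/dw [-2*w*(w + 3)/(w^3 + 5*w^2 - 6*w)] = 2*(w^2 + 6*w + 21)/(w^4 + 10*w^3 + 13*w^2 - 60*w + 36)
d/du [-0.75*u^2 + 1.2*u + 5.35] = 1.2 - 1.5*u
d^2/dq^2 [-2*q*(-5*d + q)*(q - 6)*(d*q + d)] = 4*d*(15*d*q - 25*d - 6*q^2 + 15*q + 6)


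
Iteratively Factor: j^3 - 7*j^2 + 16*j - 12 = (j - 2)*(j^2 - 5*j + 6) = (j - 3)*(j - 2)*(j - 2)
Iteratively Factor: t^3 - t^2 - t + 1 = (t - 1)*(t^2 - 1) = (t - 1)^2*(t + 1)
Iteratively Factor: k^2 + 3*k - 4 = (k + 4)*(k - 1)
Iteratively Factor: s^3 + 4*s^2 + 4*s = (s)*(s^2 + 4*s + 4) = s*(s + 2)*(s + 2)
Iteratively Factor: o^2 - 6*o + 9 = (o - 3)*(o - 3)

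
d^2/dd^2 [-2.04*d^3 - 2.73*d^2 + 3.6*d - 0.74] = -12.24*d - 5.46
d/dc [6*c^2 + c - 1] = 12*c + 1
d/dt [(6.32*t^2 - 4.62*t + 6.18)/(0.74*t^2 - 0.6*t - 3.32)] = (-0.373200000000001*t^2 - 51.1112*t + 19.0464)/(0.5476*t^4 - 0.888*t^3 - 4.5536*t^2 + 3.984*t + 11.0224)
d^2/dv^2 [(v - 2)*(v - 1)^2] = 6*v - 8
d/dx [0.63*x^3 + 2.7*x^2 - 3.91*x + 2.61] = 1.89*x^2 + 5.4*x - 3.91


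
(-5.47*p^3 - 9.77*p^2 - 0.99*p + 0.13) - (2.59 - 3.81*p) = -5.47*p^3 - 9.77*p^2 + 2.82*p - 2.46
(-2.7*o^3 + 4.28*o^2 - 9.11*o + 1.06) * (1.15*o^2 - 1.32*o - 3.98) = -3.105*o^5 + 8.486*o^4 - 5.3801*o^3 - 3.7902*o^2 + 34.8586*o - 4.2188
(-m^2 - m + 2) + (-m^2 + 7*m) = -2*m^2 + 6*m + 2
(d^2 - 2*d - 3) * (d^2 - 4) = d^4 - 2*d^3 - 7*d^2 + 8*d + 12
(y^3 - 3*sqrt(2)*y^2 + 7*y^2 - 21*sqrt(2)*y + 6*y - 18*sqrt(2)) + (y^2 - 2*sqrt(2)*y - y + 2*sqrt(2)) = y^3 - 3*sqrt(2)*y^2 + 8*y^2 - 23*sqrt(2)*y + 5*y - 16*sqrt(2)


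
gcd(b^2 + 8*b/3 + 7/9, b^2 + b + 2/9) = b + 1/3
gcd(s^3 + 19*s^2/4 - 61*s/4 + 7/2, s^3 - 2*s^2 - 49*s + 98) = s^2 + 5*s - 14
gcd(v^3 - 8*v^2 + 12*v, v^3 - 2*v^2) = v^2 - 2*v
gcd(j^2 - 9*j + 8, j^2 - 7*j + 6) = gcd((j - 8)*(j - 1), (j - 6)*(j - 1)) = j - 1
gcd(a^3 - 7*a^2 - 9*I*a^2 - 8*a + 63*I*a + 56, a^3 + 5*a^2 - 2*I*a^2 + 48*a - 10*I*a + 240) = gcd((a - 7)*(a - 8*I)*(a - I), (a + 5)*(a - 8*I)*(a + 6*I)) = a - 8*I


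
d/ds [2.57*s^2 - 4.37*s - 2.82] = 5.14*s - 4.37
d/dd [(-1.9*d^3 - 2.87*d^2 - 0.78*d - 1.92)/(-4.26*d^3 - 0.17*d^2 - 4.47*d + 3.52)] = (-11.9032*d^4 + 10.3404*d^3 - 31.9053*d^2 - 20.8576*d - 11.328)/(18.1476*d^6 + 1.4484*d^5 + 38.1133*d^4 - 28.4706*d^3 + 18.7841*d^2 - 31.4688*d + 12.3904)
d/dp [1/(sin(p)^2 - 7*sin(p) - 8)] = (7 - 2*sin(p))*cos(p)/((sin(p) - 8)^2*(sin(p) + 1)^2)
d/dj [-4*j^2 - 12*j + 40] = -8*j - 12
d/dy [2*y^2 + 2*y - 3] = 4*y + 2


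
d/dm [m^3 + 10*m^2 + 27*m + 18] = 3*m^2 + 20*m + 27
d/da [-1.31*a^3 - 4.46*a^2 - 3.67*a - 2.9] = -3.93*a^2 - 8.92*a - 3.67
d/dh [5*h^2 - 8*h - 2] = 10*h - 8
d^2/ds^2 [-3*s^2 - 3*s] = -6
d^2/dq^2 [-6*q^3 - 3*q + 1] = -36*q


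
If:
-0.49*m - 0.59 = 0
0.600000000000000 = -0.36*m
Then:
No Solution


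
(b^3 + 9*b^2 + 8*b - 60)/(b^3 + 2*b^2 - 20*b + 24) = (b + 5)/(b - 2)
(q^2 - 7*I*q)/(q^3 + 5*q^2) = (q - 7*I)/(q*(q + 5))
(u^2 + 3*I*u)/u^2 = (u + 3*I)/u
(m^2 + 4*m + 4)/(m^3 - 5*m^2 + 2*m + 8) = (m^2 + 4*m + 4)/(m^3 - 5*m^2 + 2*m + 8)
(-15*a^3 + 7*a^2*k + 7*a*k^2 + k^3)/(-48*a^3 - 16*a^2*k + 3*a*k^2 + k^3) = (5*a^2 - 4*a*k - k^2)/(16*a^2 - k^2)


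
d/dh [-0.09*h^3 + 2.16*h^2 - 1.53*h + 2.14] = -0.27*h^2 + 4.32*h - 1.53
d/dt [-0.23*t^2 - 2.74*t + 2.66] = -0.46*t - 2.74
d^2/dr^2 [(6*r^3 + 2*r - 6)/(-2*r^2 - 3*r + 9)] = 4*(-85*r^3 + 279*r^2 - 729*r + 54)/(8*r^6 + 36*r^5 - 54*r^4 - 297*r^3 + 243*r^2 + 729*r - 729)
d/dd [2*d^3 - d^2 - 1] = 2*d*(3*d - 1)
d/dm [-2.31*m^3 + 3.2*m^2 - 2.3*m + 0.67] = -6.93*m^2 + 6.4*m - 2.3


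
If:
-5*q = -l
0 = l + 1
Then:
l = -1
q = -1/5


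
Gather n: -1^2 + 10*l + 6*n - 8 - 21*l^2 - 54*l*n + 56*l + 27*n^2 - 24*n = -21*l^2 + 66*l + 27*n^2 + n*(-54*l - 18) - 9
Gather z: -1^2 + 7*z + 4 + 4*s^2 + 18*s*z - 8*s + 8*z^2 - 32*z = 4*s^2 - 8*s + 8*z^2 + z*(18*s - 25) + 3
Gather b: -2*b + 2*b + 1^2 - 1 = 0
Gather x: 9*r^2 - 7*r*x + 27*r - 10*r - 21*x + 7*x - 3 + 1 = 9*r^2 + 17*r + x*(-7*r - 14) - 2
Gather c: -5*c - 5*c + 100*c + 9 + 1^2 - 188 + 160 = 90*c - 18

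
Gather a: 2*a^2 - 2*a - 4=2*a^2 - 2*a - 4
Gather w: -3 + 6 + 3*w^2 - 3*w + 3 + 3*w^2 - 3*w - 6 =6*w^2 - 6*w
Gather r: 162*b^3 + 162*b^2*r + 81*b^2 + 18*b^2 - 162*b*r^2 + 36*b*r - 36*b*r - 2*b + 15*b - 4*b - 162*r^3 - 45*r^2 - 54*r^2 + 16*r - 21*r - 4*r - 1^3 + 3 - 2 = 162*b^3 + 99*b^2 + 9*b - 162*r^3 + r^2*(-162*b - 99) + r*(162*b^2 - 9)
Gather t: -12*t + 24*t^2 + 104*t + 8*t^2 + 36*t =32*t^2 + 128*t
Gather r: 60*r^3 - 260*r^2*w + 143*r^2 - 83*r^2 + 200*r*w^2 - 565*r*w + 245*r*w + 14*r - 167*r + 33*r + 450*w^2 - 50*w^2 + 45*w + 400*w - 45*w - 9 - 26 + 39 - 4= 60*r^3 + r^2*(60 - 260*w) + r*(200*w^2 - 320*w - 120) + 400*w^2 + 400*w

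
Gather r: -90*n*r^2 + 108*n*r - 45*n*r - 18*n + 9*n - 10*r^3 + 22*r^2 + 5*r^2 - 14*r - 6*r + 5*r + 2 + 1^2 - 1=-9*n - 10*r^3 + r^2*(27 - 90*n) + r*(63*n - 15) + 2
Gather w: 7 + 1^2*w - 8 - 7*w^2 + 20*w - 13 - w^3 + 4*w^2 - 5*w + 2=-w^3 - 3*w^2 + 16*w - 12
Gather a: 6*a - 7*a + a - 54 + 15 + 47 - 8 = 0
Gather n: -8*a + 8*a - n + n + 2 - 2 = 0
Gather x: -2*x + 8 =8 - 2*x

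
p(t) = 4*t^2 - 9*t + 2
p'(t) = 8*t - 9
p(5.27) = 65.66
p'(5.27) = 33.16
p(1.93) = -0.47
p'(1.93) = 6.44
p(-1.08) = 16.39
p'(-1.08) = -17.64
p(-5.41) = 167.76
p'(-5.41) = -52.28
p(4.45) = 41.16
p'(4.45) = 26.60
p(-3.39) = 78.48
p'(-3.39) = -36.12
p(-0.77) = 11.30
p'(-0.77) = -15.16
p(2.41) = 3.54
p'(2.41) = 10.28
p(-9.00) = 407.00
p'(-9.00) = -81.00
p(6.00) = 92.00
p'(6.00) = 39.00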